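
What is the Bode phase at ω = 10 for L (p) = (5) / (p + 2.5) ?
Substitute p = j*10: L(j10) = 0.117647 - 0.470588j.
∠L(j10) = atan2(Im, Re) = atan2(-0.470588, 0.117647) = -75.96°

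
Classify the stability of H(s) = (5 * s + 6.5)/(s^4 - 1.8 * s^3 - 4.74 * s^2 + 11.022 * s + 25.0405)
Denominator: s^4 - 1.8*s^3 - 4.74*s^2 + 11.022*s + 25.0405 = (s^2 - 5*s + 8.21)(s^2 + 3.2*s + 3.05). Poles: -1.6 + 0.7j, -1.6 - 0.7j, 2.5 + 1.4j, 2.5 - 1.4j. Unstable (2 pole(s) in RHP)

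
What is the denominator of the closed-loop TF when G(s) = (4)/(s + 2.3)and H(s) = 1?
Characteristic poly = G_den * H_den + G_num * H_num = (s + 2.3) + (4) = s + 6.3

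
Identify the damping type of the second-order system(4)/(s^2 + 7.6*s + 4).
Standard form: ωn²/(s²+2ζωn·s+ωn²) gives ωn=2, ζ=1.9.
Overdamped (ζ = 1.9 > 1)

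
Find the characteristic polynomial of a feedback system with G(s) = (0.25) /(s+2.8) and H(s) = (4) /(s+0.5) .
Characteristic poly = G_den * H_den + G_num * H_num = (s^2 + 3.3*s + 1.4) + (1) = s^2 + 3.3*s + 2.4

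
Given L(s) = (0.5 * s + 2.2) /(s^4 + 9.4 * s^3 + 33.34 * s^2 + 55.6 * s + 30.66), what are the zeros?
Set numerator = 0: 0.5*s + 2.2 = 0 → Zeros: -4.4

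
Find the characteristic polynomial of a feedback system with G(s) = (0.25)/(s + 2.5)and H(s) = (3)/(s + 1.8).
Characteristic poly = G_den * H_den + G_num * H_num = (s^2 + 4.3*s + 4.5) + (0.75) = s^2 + 4.3*s + 5.25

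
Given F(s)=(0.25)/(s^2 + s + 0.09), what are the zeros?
Numerator is a nonzero constant (0.25) → Zeros: none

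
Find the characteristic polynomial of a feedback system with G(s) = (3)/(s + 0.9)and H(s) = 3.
Characteristic poly = G_den * H_den + G_num * H_num = (s + 0.9) + (9) = s + 9.9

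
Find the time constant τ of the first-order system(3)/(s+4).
First-order system: τ = -1/pole. Pole = -4. τ = -1/(-4) = 0.25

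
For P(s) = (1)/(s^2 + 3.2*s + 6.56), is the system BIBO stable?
Denominator: s^2 + 3.2*s + 6.56. Poles: -1.6 + 2j, -1.6 - 2j. All Re(p)<0: Yes (stable)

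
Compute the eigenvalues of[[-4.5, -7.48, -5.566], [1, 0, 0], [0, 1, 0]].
Eigenvalues solve det(λI - A) = 0.
Characteristic polynomial: λ^3 + 4.5*λ^2 + 7.48*λ + 5.566 = 0.
Factor: (λ + 2.3)(λ^2 + 2.2*λ + 2.42) = 0.
Roots: -1.1 + 1.1j, -1.1 - 1.1j, -2.3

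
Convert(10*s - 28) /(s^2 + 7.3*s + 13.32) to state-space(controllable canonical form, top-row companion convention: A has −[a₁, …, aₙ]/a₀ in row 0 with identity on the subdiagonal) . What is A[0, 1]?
Reachable canonical form for den = s^2 + 7.3*s + 13.32: top row of A = -[a₁,a₂,...,aₙ]/a₀, ones on the subdiagonal, zeros elsewhere.
A = [[-7.3, -13.32], [1, 0]].
A[0,1] = -13.32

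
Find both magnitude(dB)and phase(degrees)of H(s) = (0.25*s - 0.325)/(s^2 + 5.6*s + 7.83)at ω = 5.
Substitute s = j*5: H(j5) = 0.0376158 - 0.0114594j.
|H| = 20*log₁₀(sqrt(Re²+Im²)) = -28.11 dB.
∠H = atan2(Im, Re) = -16.94°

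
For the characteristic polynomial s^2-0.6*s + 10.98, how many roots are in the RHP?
Poles: 0.3 + 3.3j, 0.3 - 3.3j. RHP poles (Re>0): 2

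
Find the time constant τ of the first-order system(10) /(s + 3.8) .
First-order system: τ = -1/pole. Pole = -3.8. τ = -1/(-3.8) = 0.2632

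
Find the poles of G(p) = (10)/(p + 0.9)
Set denominator = 0: p + 0.9 = 0 → Poles: -0.9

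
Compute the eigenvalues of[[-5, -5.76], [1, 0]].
Eigenvalues solve det(λI - A) = 0.
Characteristic polynomial: λ^2 + 5*λ + 5.76 = 0.
Factor: (λ + 3.2)(λ + 1.8) = 0.
Roots: -1.8, -3.2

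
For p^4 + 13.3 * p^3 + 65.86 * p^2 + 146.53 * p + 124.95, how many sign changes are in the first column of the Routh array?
Routh array:
p^4: [1, 65.86, 124.95]; p^3: [13.3, 146.53]; p^2: [54.8427, 124.95]; p^1: [116.228]; p^0: [124.95]
First column: [1, 13.3, 54.8427, 116.228, 124.95]. Sign changes = 0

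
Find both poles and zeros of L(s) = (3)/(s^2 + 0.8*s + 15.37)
Set denominator = 0: s^2 + 0.8*s + 15.37 = 0 → Poles: -0.4 + 3.9j, -0.4 - 3.9j
Numerator is a nonzero constant (3) → Zeros: none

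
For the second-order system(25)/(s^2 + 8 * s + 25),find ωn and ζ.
Standard form: ωn²/(s²+2ζωn·s+ωn²).
const=25=ωn² → ωn=5, s coeff=8=2ζωn → ζ=0.8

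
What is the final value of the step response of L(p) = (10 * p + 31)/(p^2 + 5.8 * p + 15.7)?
FVT: lim_{t→∞} y(t) = lim_{p→0} p*Y(p) where Y(p) = L(p)/p.
= lim_{p→0} L(p) = L(0) = num(0)/den(0) = 31/15.7 = 1.975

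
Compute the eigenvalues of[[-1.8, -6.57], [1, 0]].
Eigenvalues solve det(λI - A) = 0.
Characteristic polynomial: λ^2 + 1.8*λ + 6.57 = 0.
Roots: -0.9 + 2.4j, -0.9 - 2.4j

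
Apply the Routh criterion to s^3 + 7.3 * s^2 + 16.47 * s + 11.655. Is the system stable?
Routh array:
s^3: [1, 16.47]; s^2: [7.3, 11.655]; s^1: [14.8734]; s^0: [11.655]
First column: [1, 7.3, 14.8734, 11.655]. Sign changes = 0.
Yes, stable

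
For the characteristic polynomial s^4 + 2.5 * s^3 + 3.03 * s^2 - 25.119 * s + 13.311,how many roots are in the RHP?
s^4 + 2.5*s^3 + 3.03*s^2 - 25.119*s + 13.311 = (s - 1.7)(s - 0.6)(s^2 + 4.8*s + 13.05). Poles: -2.4 + 2.7j, -2.4 - 2.7j, 0.6, 1.7. RHP poles (Re>0): 2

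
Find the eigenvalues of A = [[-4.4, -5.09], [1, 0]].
Eigenvalues solve det(λI - A) = 0.
Characteristic polynomial: λ^2 + 4.4*λ + 5.09 = 0.
Roots: -2.2 + 0.5j, -2.2 - 0.5j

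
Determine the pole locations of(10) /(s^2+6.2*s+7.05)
Set denominator = 0: s^2 + 6.2*s + 7.05 = (s + 1.5)(s + 4.7) = 0 → Poles: -1.5, -4.7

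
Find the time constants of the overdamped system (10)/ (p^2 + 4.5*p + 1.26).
Overdamped: real poles at -4.2, -0.3. τ = -1/pole → τ₁ = 0.2381, τ₂ = 3.333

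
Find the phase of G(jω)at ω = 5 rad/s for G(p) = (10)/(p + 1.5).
Substitute p = j*5: G(j5) = 0.550459 - 1.83486j.
∠G(j5) = atan2(Im, Re) = atan2(-1.83486, 0.550459) = -73.30°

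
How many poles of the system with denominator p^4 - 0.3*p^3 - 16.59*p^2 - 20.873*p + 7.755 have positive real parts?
p^4 - 0.3*p^3 - 16.59*p^2 - 20.873*p + 7.755 = (p - 4.7)(p + 2.2)(p + 2.5)(p - 0.3). Poles: -2.2, -2.5, 0.3, 4.7. RHP poles (Re>0): 2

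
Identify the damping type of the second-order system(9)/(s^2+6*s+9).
Standard form: ωn²/(s²+2ζωn·s+ωn²) gives ωn=3, ζ=1.
Critically damped (ζ = 1)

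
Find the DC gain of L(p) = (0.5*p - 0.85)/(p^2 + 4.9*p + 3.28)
DC gain = L(0) = num(0)/den(0) = -0.85/3.28 = -0.2591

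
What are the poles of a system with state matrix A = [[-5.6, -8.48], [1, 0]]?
Eigenvalues solve det(λI - A) = 0.
Characteristic polynomial: λ^2 + 5.6*λ + 8.48 = 0.
Roots: -2.8 + 0.8j, -2.8 - 0.8j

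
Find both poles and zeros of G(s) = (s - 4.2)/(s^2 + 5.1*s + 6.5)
Set denominator = 0: s^2 + 5.1*s + 6.5 = (s + 2.5)(s + 2.6) = 0 → Poles: -2.5, -2.6
Set numerator = 0: s - 4.2 = 0 → Zeros: 4.2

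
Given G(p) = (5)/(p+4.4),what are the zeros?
Numerator is a nonzero constant (5) → Zeros: none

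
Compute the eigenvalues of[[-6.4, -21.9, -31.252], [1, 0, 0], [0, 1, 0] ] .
Eigenvalues solve det(λI - A) = 0.
Characteristic polynomial: λ^3 + 6.4*λ^2 + 21.9*λ + 31.252 = 0.
Factor: (λ + 2.6)(λ^2 + 3.8*λ + 12.02) = 0.
Roots: -1.9 + 2.9j, -1.9 - 2.9j, -2.6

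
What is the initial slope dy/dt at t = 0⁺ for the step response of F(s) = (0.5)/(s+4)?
IVT: y'(0⁺) = lim_{s→∞} s²·Y(s) = lim_{s→∞} s·F(s).
deg(num) = 0, deg(den) = 1, relative degree = 1, so s·F(s) → (leading num)/(leading den) = 0.5/1 = 0.5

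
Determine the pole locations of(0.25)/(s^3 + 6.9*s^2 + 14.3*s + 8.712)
Set denominator = 0: s^3 + 6.9*s^2 + 14.3*s + 8.712 = (s + 2.2)(s + 3.6)(s + 1.1) = 0 → Poles: -1.1, -2.2, -3.6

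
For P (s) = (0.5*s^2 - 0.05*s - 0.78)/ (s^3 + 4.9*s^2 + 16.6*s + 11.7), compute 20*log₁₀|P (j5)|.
Substitute s = j*5: P(j5) = 0.105545 - 0.0377518j.
|P(j5)| = sqrt(Re² + Im²) = 0.1121.
20*log₁₀(0.1121) = -19.01 dB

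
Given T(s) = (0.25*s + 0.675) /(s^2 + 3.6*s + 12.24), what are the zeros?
Set numerator = 0: 0.25*s + 0.675 = 0 → Zeros: -2.7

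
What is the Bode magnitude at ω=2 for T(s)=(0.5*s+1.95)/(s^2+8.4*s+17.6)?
Substitute s = j*2: T(j2) = 0.0927226 - 0.0410103j.
|T(j2)| = sqrt(Re² + Im²) = 0.1014.
20*log₁₀(0.1014) = -19.88 dB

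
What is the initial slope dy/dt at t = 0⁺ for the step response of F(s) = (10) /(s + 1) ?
IVT: y'(0⁺) = lim_{s→∞} s²·Y(s) = lim_{s→∞} s·F(s).
deg(num) = 0, deg(den) = 1, relative degree = 1, so s·F(s) → (leading num)/(leading den) = 10/1 = 10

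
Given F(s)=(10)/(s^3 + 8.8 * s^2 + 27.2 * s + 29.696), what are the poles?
Set denominator = 0: s^3 + 8.8*s^2 + 27.2*s + 29.696 = (s + 3.2)(s^2 + 5.6*s + 9.28) = 0 → Poles: -2.8 + 1.2j, -2.8 - 1.2j, -3.2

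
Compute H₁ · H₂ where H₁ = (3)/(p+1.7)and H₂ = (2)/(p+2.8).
Series: H = H₁ · H₂ = (n₁·n₂)/(d₁·d₂).
Num: n₁·n₂ = 6. Den: d₁·d₂ = p^2 + 4.5*p + 4.76.
H(p) = (6)/(p^2 + 4.5*p + 4.76)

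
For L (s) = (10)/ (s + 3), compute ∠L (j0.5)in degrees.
Substitute s = j*0.5: L(j0.5) = 3.24324 - 0.540541j.
∠L(j0.5) = atan2(Im, Re) = atan2(-0.540541, 3.24324) = -9.46°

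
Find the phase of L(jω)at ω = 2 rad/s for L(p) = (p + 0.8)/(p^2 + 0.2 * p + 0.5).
Substitute p = j*2: L(j2) = -0.16116 - 0.589847j.
∠L(j2) = atan2(Im, Re) = atan2(-0.589847, -0.16116) = -105.28°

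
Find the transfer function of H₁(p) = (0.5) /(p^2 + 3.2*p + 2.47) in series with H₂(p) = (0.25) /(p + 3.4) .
Series: H = H₁ · H₂ = (n₁·n₂)/(d₁·d₂).
Num: n₁·n₂ = 0.125. Den: d₁·d₂ = p^3 + 6.6*p^2 + 13.35*p + 8.398.
H(p) = (0.125)/(p^3 + 6.6*p^2 + 13.35*p + 8.398)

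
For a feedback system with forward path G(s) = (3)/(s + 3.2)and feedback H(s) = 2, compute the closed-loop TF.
Closed-loop T = G/(1+GH).
Numerator: G_num * H_den = 3.
Denominator: G_den * H_den + G_num * H_num = (s + 3.2) + (6) = s + 9.2.
T(s) = (3)/(s + 9.2)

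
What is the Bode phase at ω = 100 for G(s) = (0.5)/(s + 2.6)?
Substitute s = j*100: G(j100) = 0.000129912 - 0.00499662j.
∠G(j100) = atan2(Im, Re) = atan2(-0.00499662, 0.000129912) = -88.51°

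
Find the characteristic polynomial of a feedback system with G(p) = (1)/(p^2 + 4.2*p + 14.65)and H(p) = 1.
Characteristic poly = G_den * H_den + G_num * H_num = (p^2 + 4.2*p + 14.65) + (1) = p^2 + 4.2*p + 15.65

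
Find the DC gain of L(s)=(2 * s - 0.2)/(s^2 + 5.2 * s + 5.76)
DC gain = L(0) = num(0)/den(0) = -0.2/5.76 = -0.03472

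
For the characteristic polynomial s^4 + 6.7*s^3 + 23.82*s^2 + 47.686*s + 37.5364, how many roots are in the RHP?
s^4 + 6.7*s^3 + 23.82*s^2 + 47.686*s + 37.5364 = (s + 2.2)(s + 1.9)(s^2 + 2.6*s + 8.98). Poles: -1.3 + 2.7j, -1.3 - 2.7j, -1.9, -2.2. RHP poles (Re>0): 0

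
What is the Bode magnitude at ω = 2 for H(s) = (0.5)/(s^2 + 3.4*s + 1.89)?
Substitute s = j*2: H(j2) = -0.0208119 - 0.0670716j.
|H(j2)| = sqrt(Re² + Im²) = 0.07023.
20*log₁₀(0.07023) = -23.07 dB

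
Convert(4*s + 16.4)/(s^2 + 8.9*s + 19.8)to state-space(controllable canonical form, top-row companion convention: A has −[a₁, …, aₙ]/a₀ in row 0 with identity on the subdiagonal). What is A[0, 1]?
Reachable canonical form for den = s^2 + 8.9*s + 19.8: top row of A = -[a₁,a₂,...,aₙ]/a₀, ones on the subdiagonal, zeros elsewhere.
A = [[-8.9, -19.8], [1, 0]].
A[0,1] = -19.8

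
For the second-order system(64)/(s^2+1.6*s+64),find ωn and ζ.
Standard form: ωn²/(s²+2ζωn·s+ωn²).
const=64=ωn² → ωn=8, s coeff=1.6=2ζωn → ζ=0.1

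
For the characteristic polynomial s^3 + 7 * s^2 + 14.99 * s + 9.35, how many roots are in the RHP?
s^3 + 7*s^2 + 14.99*s + 9.35 = (s + 3.4)(s + 1.1)(s + 2.5). Poles: -1.1, -2.5, -3.4. RHP poles (Re>0): 0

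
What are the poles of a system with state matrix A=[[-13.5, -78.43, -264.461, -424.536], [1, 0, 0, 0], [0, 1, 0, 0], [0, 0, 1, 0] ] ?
Eigenvalues solve det(λI - A) = 0.
Characteristic polynomial: λ^4 + 13.5*λ^3 + 78.43*λ^2 + 264.461*λ + 424.536 = 0.
Factor: (λ + 4.9)(λ + 4.8)(λ^2 + 3.8*λ + 18.05) = 0.
Roots: -1.9 + 3.8j, -1.9 - 3.8j, -4.8, -4.9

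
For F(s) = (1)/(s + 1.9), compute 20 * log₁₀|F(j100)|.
Substitute s = j*100: F(j100) = 0.000189931 - 0.00999639j.
|F(j100)| = sqrt(Re² + Im²) = 0.009998.
20*log₁₀(0.009998) = -40.00 dB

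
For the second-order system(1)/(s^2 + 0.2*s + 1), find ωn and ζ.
Standard form: ωn²/(s²+2ζωn·s+ωn²).
const=1=ωn² → ωn=1, s coeff=0.2=2ζωn → ζ=0.1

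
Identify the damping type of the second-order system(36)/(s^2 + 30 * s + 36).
Standard form: ωn²/(s²+2ζωn·s+ωn²) gives ωn=6, ζ=2.5.
Overdamped (ζ = 2.5 > 1)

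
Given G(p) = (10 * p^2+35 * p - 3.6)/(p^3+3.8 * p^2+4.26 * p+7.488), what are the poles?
Set denominator = 0: p^3 + 3.8*p^2 + 4.26*p + 7.488 = (p + 3.2)(p^2 + 0.6*p + 2.34) = 0 → Poles: -0.3 + 1.5j, -0.3 - 1.5j, -3.2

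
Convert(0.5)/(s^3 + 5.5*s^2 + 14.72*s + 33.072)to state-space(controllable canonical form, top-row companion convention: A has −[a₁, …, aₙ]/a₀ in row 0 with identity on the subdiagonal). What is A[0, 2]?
Reachable canonical form for den = s^3 + 5.5*s^2 + 14.72*s + 33.072: top row of A = -[a₁,a₂,...,aₙ]/a₀, ones on the subdiagonal, zeros elsewhere.
A = [[-5.5, -14.72, -33.072], [1, 0, 0], [0, 1, 0]].
A[0,2] = -33.072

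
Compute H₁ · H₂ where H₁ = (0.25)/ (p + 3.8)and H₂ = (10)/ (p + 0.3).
Series: H = H₁ · H₂ = (n₁·n₂)/(d₁·d₂).
Num: n₁·n₂ = 2.5. Den: d₁·d₂ = p^2 + 4.1*p + 1.14.
H(p) = (2.5)/(p^2 + 4.1*p + 1.14)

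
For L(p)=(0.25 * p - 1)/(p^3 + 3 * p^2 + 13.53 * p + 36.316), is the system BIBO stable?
Denominator: p^3 + 3*p^2 + 13.53*p + 36.316 = (p + 2.8)(p^2 + 0.2*p + 12.97). Poles: -0.1 + 3.6j, -0.1 - 3.6j, -2.8. All Re(p)<0: Yes (stable)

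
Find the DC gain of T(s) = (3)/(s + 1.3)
DC gain = T(0) = num(0)/den(0) = 3/1.3 = 2.308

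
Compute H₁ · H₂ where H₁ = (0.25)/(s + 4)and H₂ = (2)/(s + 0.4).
Series: H = H₁ · H₂ = (n₁·n₂)/(d₁·d₂).
Num: n₁·n₂ = 0.5. Den: d₁·d₂ = s^2 + 4.4*s + 1.6.
H(s) = (0.5)/(s^2 + 4.4*s + 1.6)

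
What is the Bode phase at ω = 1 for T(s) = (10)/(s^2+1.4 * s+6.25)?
Substitute s = j*1: T(j1) = 1.7783 - 0.474215j.
∠T(j1) = atan2(Im, Re) = atan2(-0.474215, 1.7783) = -14.93°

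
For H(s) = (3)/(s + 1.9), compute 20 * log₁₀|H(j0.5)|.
Substitute s = j*0.5: H(j0.5) = 1.47668 - 0.388601j.
|H(j0.5)| = sqrt(Re² + Im²) = 1.527.
20*log₁₀(1.527) = 3.68 dB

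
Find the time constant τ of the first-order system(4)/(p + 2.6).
First-order system: τ = -1/pole. Pole = -2.6. τ = -1/(-2.6) = 0.3846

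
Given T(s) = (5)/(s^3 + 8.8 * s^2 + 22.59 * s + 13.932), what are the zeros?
Numerator is a nonzero constant (5) → Zeros: none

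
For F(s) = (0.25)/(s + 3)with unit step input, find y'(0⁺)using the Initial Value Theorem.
IVT: y'(0⁺) = lim_{s→∞} s²·Y(s) = lim_{s→∞} s·F(s).
deg(num) = 0, deg(den) = 1, relative degree = 1, so s·F(s) → (leading num)/(leading den) = 0.25/1 = 0.25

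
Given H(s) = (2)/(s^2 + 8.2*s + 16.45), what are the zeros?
Numerator is a nonzero constant (2) → Zeros: none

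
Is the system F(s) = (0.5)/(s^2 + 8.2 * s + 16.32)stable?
Denominator: s^2 + 8.2*s + 16.32 = (s + 3.4)(s + 4.8). Poles: -3.4, -4.8. All Re(p)<0: Yes (stable)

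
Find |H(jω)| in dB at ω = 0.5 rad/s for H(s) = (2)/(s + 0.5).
Substitute s = j*0.5: H(j0.5) = 2 - 2j.
|H(j0.5)| = sqrt(Re² + Im²) = 2.828.
20*log₁₀(2.828) = 9.03 dB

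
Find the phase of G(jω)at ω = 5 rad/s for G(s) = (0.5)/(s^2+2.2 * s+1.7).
Substitute s = j*5: G(j5) = -0.0175481 - 0.0082845j.
∠G(j5) = atan2(Im, Re) = atan2(-0.0082845, -0.0175481) = -154.73°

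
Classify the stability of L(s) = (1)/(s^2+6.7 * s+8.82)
Denominator: s^2 + 6.7*s + 8.82 = (s + 1.8)(s + 4.9). Poles: -1.8, -4.9. Stable (all poles in LHP)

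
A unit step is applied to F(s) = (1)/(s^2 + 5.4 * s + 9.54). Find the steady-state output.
FVT: lim_{t→∞} y(t) = lim_{s→0} s*Y(s) where Y(s) = F(s)/s.
= lim_{s→0} F(s) = F(0) = num(0)/den(0) = 1/9.54 = 0.1048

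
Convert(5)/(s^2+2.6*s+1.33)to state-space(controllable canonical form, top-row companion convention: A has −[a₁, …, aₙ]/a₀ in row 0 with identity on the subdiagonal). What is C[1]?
Reachable canonical form: C = numerator coefficients (right-aligned, zero-padded to length n).
num = 5, C = [[0, 5]].
C[1] = 5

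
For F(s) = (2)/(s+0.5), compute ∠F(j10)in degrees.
Substitute s = j*10: F(j10) = 0.00997506 - 0.199501j.
∠F(j10) = atan2(Im, Re) = atan2(-0.199501, 0.00997506) = -87.14°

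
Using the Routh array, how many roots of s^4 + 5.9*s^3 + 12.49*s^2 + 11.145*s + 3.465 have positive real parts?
Routh array:
s^4: [1, 12.49, 3.465]; s^3: [5.9, 11.145]; s^2: [10.601, 3.465]; s^1: [9.21655]; s^0: [3.465]
First column: [1, 5.9, 10.601, 9.21655, 3.465]. Sign changes = RHP roots = 0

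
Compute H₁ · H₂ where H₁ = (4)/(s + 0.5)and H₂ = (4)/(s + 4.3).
Series: H = H₁ · H₂ = (n₁·n₂)/(d₁·d₂).
Num: n₁·n₂ = 16. Den: d₁·d₂ = s^2 + 4.8*s + 2.15.
H(s) = (16)/(s^2 + 4.8*s + 2.15)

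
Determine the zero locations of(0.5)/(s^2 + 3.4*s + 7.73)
Numerator is a nonzero constant (0.5) → Zeros: none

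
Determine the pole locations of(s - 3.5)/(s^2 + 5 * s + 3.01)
Set denominator = 0: s^2 + 5*s + 3.01 = (s + 0.7)(s + 4.3) = 0 → Poles: -0.7, -4.3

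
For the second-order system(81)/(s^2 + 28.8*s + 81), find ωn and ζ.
Standard form: ωn²/(s²+2ζωn·s+ωn²).
const=81=ωn² → ωn=9, s coeff=28.8=2ζωn → ζ=1.6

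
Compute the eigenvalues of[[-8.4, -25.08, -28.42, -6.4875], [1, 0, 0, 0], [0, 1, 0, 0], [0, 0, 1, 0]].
Eigenvalues solve det(λI - A) = 0.
Characteristic polynomial: λ^4 + 8.4*λ^3 + 25.08*λ^2 + 28.42*λ + 6.4875 = 0.
Factor: (λ + 2.5)(λ + 0.3)(λ^2 + 5.6*λ + 8.65) = 0.
Roots: -0.3, -2.5, -2.8 + 0.9j, -2.8 - 0.9j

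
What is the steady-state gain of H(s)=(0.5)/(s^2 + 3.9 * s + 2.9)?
DC gain = H(0) = num(0)/den(0) = 0.5/2.9 = 0.1724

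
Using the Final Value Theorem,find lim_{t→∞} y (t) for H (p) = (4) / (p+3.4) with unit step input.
FVT: lim_{t→∞} y(t) = lim_{p→0} p*Y(p) where Y(p) = H(p)/p.
= lim_{p→0} H(p) = H(0) = num(0)/den(0) = 4/3.4 = 1.176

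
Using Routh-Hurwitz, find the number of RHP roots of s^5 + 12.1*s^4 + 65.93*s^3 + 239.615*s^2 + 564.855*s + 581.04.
Routh array:
s^5: [1, 65.93, 564.855]; s^4: [12.1, 239.615, 581.04]; s^3: [46.1271, 516.835]; s^2: [104.04, 581.04]; s^1: [259.224]; s^0: [581.04]
First column: [1, 12.1, 46.1271, 104.04, 259.224, 581.04]. Sign changes = RHP roots = 0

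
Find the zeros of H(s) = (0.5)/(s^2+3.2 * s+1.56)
Numerator is a nonzero constant (0.5) → Zeros: none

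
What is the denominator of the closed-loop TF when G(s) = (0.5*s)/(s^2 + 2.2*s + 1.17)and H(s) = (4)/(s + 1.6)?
Characteristic poly = G_den * H_den + G_num * H_num = (s^3 + 3.8*s^2 + 4.69*s + 1.872) + (2*s) = s^3 + 3.8*s^2 + 6.69*s + 1.872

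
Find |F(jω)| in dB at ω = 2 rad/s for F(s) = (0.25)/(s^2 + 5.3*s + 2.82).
Substitute s = j*2: F(j2) = -0.00259335 - 0.0232962j.
|F(j2)| = sqrt(Re² + Im²) = 0.02344.
20*log₁₀(0.02344) = -32.60 dB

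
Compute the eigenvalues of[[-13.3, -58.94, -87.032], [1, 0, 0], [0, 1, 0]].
Eigenvalues solve det(λI - A) = 0.
Characteristic polynomial: λ^3 + 13.3*λ^2 + 58.94*λ + 87.032 = 0.
Factor: (λ + 4.3)(λ + 4.6)(λ + 4.4) = 0.
Roots: -4.3, -4.4, -4.6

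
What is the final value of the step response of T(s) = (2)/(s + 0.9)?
FVT: lim_{t→∞} y(t) = lim_{s→0} s*Y(s) where Y(s) = T(s)/s.
= lim_{s→0} T(s) = T(0) = num(0)/den(0) = 2/0.9 = 2.222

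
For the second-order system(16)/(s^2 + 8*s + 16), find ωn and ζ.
Standard form: ωn²/(s²+2ζωn·s+ωn²).
const=16=ωn² → ωn=4, s coeff=8=2ζωn → ζ=1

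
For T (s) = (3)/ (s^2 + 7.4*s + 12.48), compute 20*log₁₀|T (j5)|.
Substitute s = j*5: T(j5) = -0.0246174 - 0.0727511j.
|T(j5)| = sqrt(Re² + Im²) = 0.0768.
20*log₁₀(0.0768) = -22.29 dB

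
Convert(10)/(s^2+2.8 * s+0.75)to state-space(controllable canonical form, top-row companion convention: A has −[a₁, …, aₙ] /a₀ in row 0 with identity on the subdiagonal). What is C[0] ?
Reachable canonical form: C = numerator coefficients (right-aligned, zero-padded to length n).
num = 10, C = [[0, 10]].
C[0] = 0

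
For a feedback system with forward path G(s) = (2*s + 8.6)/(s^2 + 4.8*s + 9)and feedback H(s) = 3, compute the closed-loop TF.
Closed-loop T = G/(1+GH).
Numerator: G_num * H_den = 2*s + 8.6.
Denominator: G_den * H_den + G_num * H_num = (s^2 + 4.8*s + 9) + (6*s + 25.8) = s^2 + 10.8*s + 34.8.
T(s) = (2*s + 8.6)/(s^2 + 10.8*s + 34.8)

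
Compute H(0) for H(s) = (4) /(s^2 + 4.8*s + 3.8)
DC gain = H(0) = num(0)/den(0) = 4/3.8 = 1.053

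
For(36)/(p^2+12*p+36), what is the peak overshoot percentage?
Standard form: ωn²/(p²+2ζωn·p+ωn²) → ωn = 6, ζ = 1.
ζ ≥ 1, so the response is non-oscillatory: peak overshoot = 0%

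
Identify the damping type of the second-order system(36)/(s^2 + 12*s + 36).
Standard form: ωn²/(s²+2ζωn·s+ωn²) gives ωn=6, ζ=1.
Critically damped (ζ = 1)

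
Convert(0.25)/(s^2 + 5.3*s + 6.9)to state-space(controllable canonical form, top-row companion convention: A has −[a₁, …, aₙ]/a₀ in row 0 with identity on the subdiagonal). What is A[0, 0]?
Reachable canonical form for den = s^2 + 5.3*s + 6.9: top row of A = -[a₁,a₂,...,aₙ]/a₀, ones on the subdiagonal, zeros elsewhere.
A = [[-5.3, -6.9], [1, 0]].
A[0,0] = -5.3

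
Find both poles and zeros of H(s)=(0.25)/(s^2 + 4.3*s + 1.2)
Set denominator = 0: s^2 + 4.3*s + 1.2 = (s + 4)(s + 0.3) = 0 → Poles: -0.3, -4
Numerator is a nonzero constant (0.25) → Zeros: none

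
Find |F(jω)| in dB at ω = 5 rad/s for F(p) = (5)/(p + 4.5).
Substitute p = j*5: F(j5) = 0.497238 - 0.552486j.
|F(j5)| = sqrt(Re² + Im²) = 0.7433.
20*log₁₀(0.7433) = -2.58 dB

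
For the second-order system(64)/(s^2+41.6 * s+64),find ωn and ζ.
Standard form: ωn²/(s²+2ζωn·s+ωn²).
const=64=ωn² → ωn=8, s coeff=41.6=2ζωn → ζ=2.6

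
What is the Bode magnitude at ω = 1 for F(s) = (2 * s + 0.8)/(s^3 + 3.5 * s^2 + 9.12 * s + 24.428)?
Substitute s = j*1: F(j1) = 0.0654522 + 0.0701705j.
|F(j1)| = sqrt(Re² + Im²) = 0.09596.
20*log₁₀(0.09596) = -20.36 dB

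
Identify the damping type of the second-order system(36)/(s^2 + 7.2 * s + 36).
Standard form: ωn²/(s²+2ζωn·s+ωn²) gives ωn=6, ζ=0.6.
Underdamped (ζ = 0.6 < 1)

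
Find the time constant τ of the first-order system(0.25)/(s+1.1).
First-order system: τ = -1/pole. Pole = -1.1. τ = -1/(-1.1) = 0.9091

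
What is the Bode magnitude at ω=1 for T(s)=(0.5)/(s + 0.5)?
Substitute s = j*1: T(j1) = 0.2 - 0.4j.
|T(j1)| = sqrt(Re² + Im²) = 0.4472.
20*log₁₀(0.4472) = -6.99 dB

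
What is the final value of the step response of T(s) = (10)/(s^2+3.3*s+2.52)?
FVT: lim_{t→∞} y(t) = lim_{s→0} s*Y(s) where Y(s) = T(s)/s.
= lim_{s→0} T(s) = T(0) = num(0)/den(0) = 10/2.52 = 3.968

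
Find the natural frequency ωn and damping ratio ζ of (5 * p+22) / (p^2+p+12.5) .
Underdamped: complex pole -0.5 + 3.5j. ωn = |pole| = 3.536, ζ = -Re(pole)/ωn = 0.1414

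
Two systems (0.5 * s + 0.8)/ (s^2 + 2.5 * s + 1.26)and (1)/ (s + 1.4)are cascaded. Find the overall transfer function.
Series: H = H₁ · H₂ = (n₁·n₂)/(d₁·d₂).
Num: n₁·n₂ = 0.5*s + 0.8. Den: d₁·d₂ = s^3 + 3.9*s^2 + 4.76*s + 1.764.
H(s) = (0.5*s + 0.8)/(s^3 + 3.9*s^2 + 4.76*s + 1.764)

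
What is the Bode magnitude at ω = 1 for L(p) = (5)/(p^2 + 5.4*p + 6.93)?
Substitute p = j*1: L(j1) = 0.460941 - 0.419744j.
|L(j1)| = sqrt(Re² + Im²) = 0.6234.
20*log₁₀(0.6234) = -4.10 dB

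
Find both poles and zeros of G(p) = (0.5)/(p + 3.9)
Set denominator = 0: p + 3.9 = 0 → Poles: -3.9
Numerator is a nonzero constant (0.5) → Zeros: none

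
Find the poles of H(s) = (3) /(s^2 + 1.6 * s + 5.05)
Set denominator = 0: s^2 + 1.6*s + 5.05 = 0 → Poles: -0.8 + 2.1j, -0.8 - 2.1j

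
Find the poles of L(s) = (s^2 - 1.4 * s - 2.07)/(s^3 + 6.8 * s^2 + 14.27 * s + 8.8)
Set denominator = 0: s^3 + 6.8*s^2 + 14.27*s + 8.8 = (s + 2.5)(s + 3.2)(s + 1.1) = 0 → Poles: -1.1, -2.5, -3.2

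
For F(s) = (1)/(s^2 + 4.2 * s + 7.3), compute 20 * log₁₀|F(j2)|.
Substitute s = j*2: F(j2) = 0.0405157 - 0.103131j.
|F(j2)| = sqrt(Re² + Im²) = 0.1108.
20*log₁₀(0.1108) = -19.11 dB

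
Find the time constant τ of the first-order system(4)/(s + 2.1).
First-order system: τ = -1/pole. Pole = -2.1. τ = -1/(-2.1) = 0.4762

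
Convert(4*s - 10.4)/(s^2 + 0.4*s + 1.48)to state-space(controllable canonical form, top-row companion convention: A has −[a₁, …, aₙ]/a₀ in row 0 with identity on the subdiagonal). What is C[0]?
Reachable canonical form: C = numerator coefficients (right-aligned, zero-padded to length n).
num = 4*s - 10.4, C = [[4, -10.4]].
C[0] = 4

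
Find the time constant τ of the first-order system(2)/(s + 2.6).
First-order system: τ = -1/pole. Pole = -2.6. τ = -1/(-2.6) = 0.3846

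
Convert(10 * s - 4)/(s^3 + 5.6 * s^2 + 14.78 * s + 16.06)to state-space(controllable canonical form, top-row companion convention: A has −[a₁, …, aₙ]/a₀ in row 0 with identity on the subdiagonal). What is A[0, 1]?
Reachable canonical form for den = s^3 + 5.6*s^2 + 14.78*s + 16.06: top row of A = -[a₁,a₂,...,aₙ]/a₀, ones on the subdiagonal, zeros elsewhere.
A = [[-5.6, -14.78, -16.06], [1, 0, 0], [0, 1, 0]].
A[0,1] = -14.78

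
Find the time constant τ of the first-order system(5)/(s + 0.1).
First-order system: τ = -1/pole. Pole = -0.1. τ = -1/(-0.1) = 10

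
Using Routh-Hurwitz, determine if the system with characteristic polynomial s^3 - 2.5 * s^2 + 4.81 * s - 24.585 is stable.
Routh array:
s^3: [1, 4.81]; s^2: [-2.5, -24.585]; s^1: [-5.024]; s^0: [-24.585]
First column: [1, -2.5, -5.024, -24.585]. Sign changes = 1.
No, unstable (1 RHP root(s))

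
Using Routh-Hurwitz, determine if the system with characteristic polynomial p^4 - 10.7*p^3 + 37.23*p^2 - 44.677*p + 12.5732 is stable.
Routh array:
p^4: [1, 37.23, 12.5732]; p^3: [-10.7, -44.677]; p^2: [33.0546, 12.5732]; p^1: [-40.607]; p^0: [12.5732]
First column: [1, -10.7, 33.0546, -40.607, 12.5732]. Sign changes = 4.
No, unstable (4 RHP root(s))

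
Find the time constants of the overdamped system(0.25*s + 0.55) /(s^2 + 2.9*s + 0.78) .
Overdamped: real poles at -2.6, -0.3. τ = -1/pole → τ₁ = 0.3846, τ₂ = 3.333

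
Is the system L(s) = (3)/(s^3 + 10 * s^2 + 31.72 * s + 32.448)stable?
Denominator: s^3 + 10*s^2 + 31.72*s + 32.448 = (s + 2.6)(s + 2.6)(s + 4.8). Poles: -2.6, -2.6, -4.8. All Re(p)<0: Yes (stable)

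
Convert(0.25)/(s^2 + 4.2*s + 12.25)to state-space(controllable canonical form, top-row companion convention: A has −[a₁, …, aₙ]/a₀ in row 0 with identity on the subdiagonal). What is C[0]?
Reachable canonical form: C = numerator coefficients (right-aligned, zero-padded to length n).
num = 0.25, C = [[0, 0.25]].
C[0] = 0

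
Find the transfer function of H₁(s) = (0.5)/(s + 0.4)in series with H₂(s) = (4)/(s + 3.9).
Series: H = H₁ · H₂ = (n₁·n₂)/(d₁·d₂).
Num: n₁·n₂ = 2. Den: d₁·d₂ = s^2 + 4.3*s + 1.56.
H(s) = (2)/(s^2 + 4.3*s + 1.56)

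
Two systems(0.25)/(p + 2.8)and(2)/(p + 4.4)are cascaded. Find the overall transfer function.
Series: H = H₁ · H₂ = (n₁·n₂)/(d₁·d₂).
Num: n₁·n₂ = 0.5. Den: d₁·d₂ = p^2 + 7.2*p + 12.32.
H(p) = (0.5)/(p^2 + 7.2*p + 12.32)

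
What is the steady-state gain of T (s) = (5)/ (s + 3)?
DC gain = T(0) = num(0)/den(0) = 5/3 = 1.667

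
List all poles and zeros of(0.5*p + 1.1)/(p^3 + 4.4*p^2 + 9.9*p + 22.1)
Set denominator = 0: p^3 + 4.4*p^2 + 9.9*p + 22.1 = (p + 3.4)(p^2 + p + 6.5) = 0 → Poles: -0.5 + 2.5j, -0.5 - 2.5j, -3.4
Set numerator = 0: 0.5*p + 1.1 = 0 → Zeros: -2.2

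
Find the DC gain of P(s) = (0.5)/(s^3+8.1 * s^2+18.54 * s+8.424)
DC gain = P(0) = num(0)/den(0) = 0.5/8.424 = 0.05935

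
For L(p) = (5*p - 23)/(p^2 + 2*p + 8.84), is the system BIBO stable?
Denominator: p^2 + 2*p + 8.84. Poles: -1 + 2.8j, -1 - 2.8j. All Re(p)<0: Yes (stable)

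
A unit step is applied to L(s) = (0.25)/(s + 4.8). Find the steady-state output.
FVT: lim_{t→∞} y(t) = lim_{s→0} s*Y(s) where Y(s) = L(s)/s.
= lim_{s→0} L(s) = L(0) = num(0)/den(0) = 0.25/4.8 = 0.05208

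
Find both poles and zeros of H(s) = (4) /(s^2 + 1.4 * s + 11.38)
Set denominator = 0: s^2 + 1.4*s + 11.38 = 0 → Poles: -0.7 + 3.3j, -0.7 - 3.3j
Numerator is a nonzero constant (4) → Zeros: none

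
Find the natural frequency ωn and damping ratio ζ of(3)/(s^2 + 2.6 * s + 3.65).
Underdamped: complex pole -1.3 + 1.4j. ωn = |pole| = 1.91, ζ = -Re(pole)/ωn = 0.6805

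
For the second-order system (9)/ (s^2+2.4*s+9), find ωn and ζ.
Standard form: ωn²/(s²+2ζωn·s+ωn²).
const=9=ωn² → ωn=3, s coeff=2.4=2ζωn → ζ=0.4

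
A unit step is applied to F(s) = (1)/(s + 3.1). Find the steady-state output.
FVT: lim_{t→∞} y(t) = lim_{s→0} s*Y(s) where Y(s) = F(s)/s.
= lim_{s→0} F(s) = F(0) = num(0)/den(0) = 1/3.1 = 0.3226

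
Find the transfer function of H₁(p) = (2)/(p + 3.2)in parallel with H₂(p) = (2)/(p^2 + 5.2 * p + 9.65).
Parallel: H = H₁ + H₂ = (n₁·d₂ + n₂·d₁)/(d₁·d₂).
n₁·d₂ = 2*p^2 + 10.4*p + 19.3. n₂·d₁ = 2*p + 6.4. Sum = 2*p^2 + 12.4*p + 25.7. d₁·d₂ = p^3 + 8.4*p^2 + 26.29*p + 30.88.
H(p) = (2*p^2 + 12.4*p + 25.7)/(p^3 + 8.4*p^2 + 26.29*p + 30.88)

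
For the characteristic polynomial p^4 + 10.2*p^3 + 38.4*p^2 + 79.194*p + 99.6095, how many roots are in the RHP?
p^4 + 10.2*p^3 + 38.4*p^2 + 79.194*p + 99.6095 = (p + 4.1)(p + 4.3)(p^2 + 1.8*p + 5.65). Poles: -0.9 + 2.2j, -0.9 - 2.2j, -4.1, -4.3. RHP poles (Re>0): 0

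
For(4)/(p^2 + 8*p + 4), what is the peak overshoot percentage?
Standard form: ωn²/(p²+2ζωn·p+ωn²) → ωn = 2, ζ = 2.
ζ ≥ 1, so the response is non-oscillatory: peak overshoot = 0%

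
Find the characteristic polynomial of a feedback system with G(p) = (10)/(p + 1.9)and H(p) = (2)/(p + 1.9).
Characteristic poly = G_den * H_den + G_num * H_num = (p^2 + 3.8*p + 3.61) + (20) = p^2 + 3.8*p + 23.61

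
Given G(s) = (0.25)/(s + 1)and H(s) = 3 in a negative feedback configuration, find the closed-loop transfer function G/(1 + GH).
Closed-loop T = G/(1+GH).
Numerator: G_num * H_den = 0.25.
Denominator: G_den * H_den + G_num * H_num = (s + 1) + (0.75) = s + 1.75.
T(s) = (0.25)/(s + 1.75)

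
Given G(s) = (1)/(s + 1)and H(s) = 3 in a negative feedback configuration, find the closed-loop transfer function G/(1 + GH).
Closed-loop T = G/(1+GH).
Numerator: G_num * H_den = 1.
Denominator: G_den * H_den + G_num * H_num = (s + 1) + (3) = s + 4.
T(s) = (1)/(s + 4)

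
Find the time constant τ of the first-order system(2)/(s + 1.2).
First-order system: τ = -1/pole. Pole = -1.2. τ = -1/(-1.2) = 0.8333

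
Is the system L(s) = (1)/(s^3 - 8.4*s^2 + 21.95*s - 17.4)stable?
Denominator: s^3 - 8.4*s^2 + 21.95*s - 17.4 = (s - 1.5)(s - 4)(s - 2.9). Poles: 1.5, 2.9, 4. All Re(p)<0: No (unstable)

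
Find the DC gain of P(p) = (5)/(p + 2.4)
DC gain = P(0) = num(0)/den(0) = 5/2.4 = 2.083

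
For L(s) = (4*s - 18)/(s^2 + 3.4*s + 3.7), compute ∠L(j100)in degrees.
Substitute s = j*100: L(j100) = 0.00315802 - 0.0399074j.
∠L(j100) = atan2(Im, Re) = atan2(-0.0399074, 0.00315802) = -85.48°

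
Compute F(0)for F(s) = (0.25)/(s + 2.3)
DC gain = F(0) = num(0)/den(0) = 0.25/2.3 = 0.1087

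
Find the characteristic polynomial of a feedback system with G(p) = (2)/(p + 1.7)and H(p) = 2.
Characteristic poly = G_den * H_den + G_num * H_num = (p + 1.7) + (4) = p + 5.7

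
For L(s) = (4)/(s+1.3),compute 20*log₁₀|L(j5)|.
Substitute s = j*5: L(j5) = 0.19483 - 0.749344j.
|L(j5)| = sqrt(Re² + Im²) = 0.7743.
20*log₁₀(0.7743) = -2.22 dB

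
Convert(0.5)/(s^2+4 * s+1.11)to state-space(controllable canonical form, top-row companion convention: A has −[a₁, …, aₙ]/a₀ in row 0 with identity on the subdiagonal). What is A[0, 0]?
Reachable canonical form for den = s^2 + 4*s + 1.11: top row of A = -[a₁,a₂,...,aₙ]/a₀, ones on the subdiagonal, zeros elsewhere.
A = [[-4, -1.11], [1, 0]].
A[0,0] = -4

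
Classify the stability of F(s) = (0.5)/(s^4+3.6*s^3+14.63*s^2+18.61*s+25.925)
Denominator: s^4 + 3.6*s^3 + 14.63*s^2 + 18.61*s + 25.925 = (s^2 + 1.4*s + 3.05)(s^2 + 2.2*s + 8.5). Poles: -0.7 + 1.6j, -0.7 - 1.6j, -1.1 + 2.7j, -1.1 - 2.7j. Stable (all poles in LHP)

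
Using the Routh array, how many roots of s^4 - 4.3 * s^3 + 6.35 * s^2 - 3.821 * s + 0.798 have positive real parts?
Routh array:
s^4: [1, 6.35, 0.798]; s^3: [-4.3, -3.821]; s^2: [5.4614, 0.798]; s^1: [-3.1927]; s^0: [0.798]
First column: [1, -4.3, 5.4614, -3.1927, 0.798]. Sign changes = RHP roots = 4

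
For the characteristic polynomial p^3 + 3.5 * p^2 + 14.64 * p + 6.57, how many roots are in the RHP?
p^3 + 3.5*p^2 + 14.64*p + 6.57 = (p + 0.5)(p^2 + 3*p + 13.14). Poles: -0.5, -1.5 + 3.3j, -1.5 - 3.3j. RHP poles (Re>0): 0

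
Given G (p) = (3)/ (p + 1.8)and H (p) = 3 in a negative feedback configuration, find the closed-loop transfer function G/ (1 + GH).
Closed-loop T = G/(1+GH).
Numerator: G_num * H_den = 3.
Denominator: G_den * H_den + G_num * H_num = (p + 1.8) + (9) = p + 10.8.
T(p) = (3)/(p + 10.8)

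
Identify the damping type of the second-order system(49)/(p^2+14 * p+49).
Standard form: ωn²/(p²+2ζωn·p+ωn²) gives ωn=7, ζ=1.
Critically damped (ζ = 1)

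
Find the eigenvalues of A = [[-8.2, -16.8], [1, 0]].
Eigenvalues solve det(λI - A) = 0.
Characteristic polynomial: λ^2 + 8.2*λ + 16.8 = 0.
Factor: (λ + 4.2)(λ + 4) = 0.
Roots: -4, -4.2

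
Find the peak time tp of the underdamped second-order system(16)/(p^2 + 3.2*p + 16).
Standard form: ωn²/(p²+2ζωn·p+ωn²) → ωn = 4, ζ = 0.4.
ωd = ωn·√(1-ζ²) = 4·√(1-0.4²) = 3.666.
tp = π/ωd = π/3.666 = 0.8569 s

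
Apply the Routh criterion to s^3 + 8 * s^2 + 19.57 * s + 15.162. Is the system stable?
Routh array:
s^3: [1, 19.57]; s^2: [8, 15.162]; s^1: [17.67475]; s^0: [15.162]
First column: [1, 8, 17.67475, 15.162]. Sign changes = 0.
Yes, stable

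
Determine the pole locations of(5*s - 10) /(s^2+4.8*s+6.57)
Set denominator = 0: s^2 + 4.8*s + 6.57 = 0 → Poles: -2.4 + 0.9j, -2.4 - 0.9j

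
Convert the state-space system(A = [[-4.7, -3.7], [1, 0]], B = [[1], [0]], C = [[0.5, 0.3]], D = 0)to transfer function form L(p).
L(p) = C(pI - A)⁻¹B + D.
Characteristic polynomial det(pI - A) = p^2 + 4.7*p + 3.7.
Numerator from C·adj(pI-A)·B + D·det(pI-A) = 0.5*p + 0.3.
L(p) = (0.5*p + 0.3)/(p^2 + 4.7*p + 3.7)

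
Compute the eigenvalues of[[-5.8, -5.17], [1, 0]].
Eigenvalues solve det(λI - A) = 0.
Characteristic polynomial: λ^2 + 5.8*λ + 5.17 = 0.
Factor: (λ + 1.1)(λ + 4.7) = 0.
Roots: -1.1, -4.7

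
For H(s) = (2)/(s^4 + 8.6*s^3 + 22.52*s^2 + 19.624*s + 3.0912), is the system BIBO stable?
Denominator: s^4 + 8.6*s^3 + 22.52*s^2 + 19.624*s + 3.0912 = (s + 2.4)(s + 1.4)(s + 4.6)(s + 0.2). Poles: -0.2, -1.4, -2.4, -4.6. All Re(p)<0: Yes (stable)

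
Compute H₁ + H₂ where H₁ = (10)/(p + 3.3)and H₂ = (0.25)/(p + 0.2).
Parallel: H = H₁ + H₂ = (n₁·d₂ + n₂·d₁)/(d₁·d₂).
n₁·d₂ = 10*p + 2. n₂·d₁ = 0.25*p + 0.825. Sum = 10.25*p + 2.825. d₁·d₂ = p^2 + 3.5*p + 0.66.
H(p) = (10.25*p + 2.825)/(p^2 + 3.5*p + 0.66)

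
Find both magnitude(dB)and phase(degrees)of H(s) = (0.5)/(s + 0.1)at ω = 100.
Substitute s = j*100: H(j100) = 5e-06 - 0.005j.
|H| = 20*log₁₀(sqrt(Re²+Im²)) = -46.02 dB.
∠H = atan2(Im, Re) = -89.94°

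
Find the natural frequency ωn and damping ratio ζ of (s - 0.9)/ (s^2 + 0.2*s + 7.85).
Underdamped: complex pole -0.1 + 2.8j. ωn = |pole| = 2.802, ζ = -Re(pole)/ωn = 0.03569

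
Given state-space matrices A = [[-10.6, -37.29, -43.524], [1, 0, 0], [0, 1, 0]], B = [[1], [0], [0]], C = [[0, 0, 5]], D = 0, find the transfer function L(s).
L(s) = C(sI - A)⁻¹B + D.
Characteristic polynomial det(sI - A) = s^3 + 10.6*s^2 + 37.29*s + 43.524.
Numerator from C·adj(sI-A)·B + D·det(sI-A) = 5.
L(s) = (5)/(s^3 + 10.6*s^2 + 37.29*s + 43.524)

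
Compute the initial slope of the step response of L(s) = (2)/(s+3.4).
IVT: y'(0⁺) = lim_{s→∞} s²·Y(s) = lim_{s→∞} s·L(s).
deg(num) = 0, deg(den) = 1, relative degree = 1, so s·L(s) → (leading num)/(leading den) = 2/1 = 2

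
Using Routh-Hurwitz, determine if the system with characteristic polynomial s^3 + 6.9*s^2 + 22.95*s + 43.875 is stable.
Routh array:
s^3: [1, 22.95]; s^2: [6.9, 43.875]; s^1: [16.5913]; s^0: [43.875]
First column: [1, 6.9, 16.5913, 43.875]. Sign changes = 0.
Yes, stable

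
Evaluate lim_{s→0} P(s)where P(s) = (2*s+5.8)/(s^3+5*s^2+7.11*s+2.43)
DC gain = P(0) = num(0)/den(0) = 5.8/2.43 = 2.387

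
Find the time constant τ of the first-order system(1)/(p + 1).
First-order system: τ = -1/pole. Pole = -1. τ = -1/(-1) = 1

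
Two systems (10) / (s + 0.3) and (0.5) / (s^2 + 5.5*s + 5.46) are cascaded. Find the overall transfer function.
Series: H = H₁ · H₂ = (n₁·n₂)/(d₁·d₂).
Num: n₁·n₂ = 5. Den: d₁·d₂ = s^3 + 5.8*s^2 + 7.11*s + 1.638.
H(s) = (5)/(s^3 + 5.8*s^2 + 7.11*s + 1.638)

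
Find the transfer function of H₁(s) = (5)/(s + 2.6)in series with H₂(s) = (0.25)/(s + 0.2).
Series: H = H₁ · H₂ = (n₁·n₂)/(d₁·d₂).
Num: n₁·n₂ = 1.25. Den: d₁·d₂ = s^2 + 2.8*s + 0.52.
H(s) = (1.25)/(s^2 + 2.8*s + 0.52)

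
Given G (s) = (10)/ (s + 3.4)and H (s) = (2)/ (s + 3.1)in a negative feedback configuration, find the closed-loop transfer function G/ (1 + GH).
Closed-loop T = G/(1+GH).
Numerator: G_num * H_den = 10*s + 31.
Denominator: G_den * H_den + G_num * H_num = (s^2 + 6.5*s + 10.54) + (20) = s^2 + 6.5*s + 30.54.
T(s) = (10*s + 31)/(s^2 + 6.5*s + 30.54)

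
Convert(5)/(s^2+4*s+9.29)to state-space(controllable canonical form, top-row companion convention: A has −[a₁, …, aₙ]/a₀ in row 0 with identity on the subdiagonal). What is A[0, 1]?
Reachable canonical form for den = s^2 + 4*s + 9.29: top row of A = -[a₁,a₂,...,aₙ]/a₀, ones on the subdiagonal, zeros elsewhere.
A = [[-4, -9.29], [1, 0]].
A[0,1] = -9.29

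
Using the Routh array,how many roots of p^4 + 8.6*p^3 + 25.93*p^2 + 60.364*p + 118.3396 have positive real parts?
Routh array:
p^4: [1, 25.93, 118.3396]; p^3: [8.6, 60.364]; p^2: [18.9109, 118.3396]; p^1: [6.54747]; p^0: [118.3396]
First column: [1, 8.6, 18.9109, 6.54747, 118.3396]. Sign changes = RHP roots = 0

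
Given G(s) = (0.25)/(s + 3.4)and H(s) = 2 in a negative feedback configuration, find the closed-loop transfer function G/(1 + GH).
Closed-loop T = G/(1+GH).
Numerator: G_num * H_den = 0.25.
Denominator: G_den * H_den + G_num * H_num = (s + 3.4) + (0.5) = s + 3.9.
T(s) = (0.25)/(s + 3.9)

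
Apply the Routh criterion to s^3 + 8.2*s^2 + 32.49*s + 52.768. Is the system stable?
Routh array:
s^3: [1, 32.49]; s^2: [8.2, 52.768]; s^1: [26.0549]; s^0: [52.768]
First column: [1, 8.2, 26.0549, 52.768]. Sign changes = 0.
Yes, stable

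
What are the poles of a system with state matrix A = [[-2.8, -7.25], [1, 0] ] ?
Eigenvalues solve det(λI - A) = 0.
Characteristic polynomial: λ^2 + 2.8*λ + 7.25 = 0.
Roots: -1.4 + 2.3j, -1.4 - 2.3j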